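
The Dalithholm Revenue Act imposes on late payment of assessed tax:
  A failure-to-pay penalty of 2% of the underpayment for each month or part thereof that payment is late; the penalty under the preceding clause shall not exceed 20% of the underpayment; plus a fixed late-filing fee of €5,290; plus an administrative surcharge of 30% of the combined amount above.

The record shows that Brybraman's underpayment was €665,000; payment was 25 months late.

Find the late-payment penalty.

Penalty: €179,777

Accrued rate: 2% × 25 = 50%, capped at 20% → 20%
Failure-to-pay penalty: 20% of €665,000 = €133,000
Penalty before surcharge: €133,000 + €5,290 = €138,290
Administrative surcharge: 30% of €138,290 = €41,487
Total penalty: €138,290 + €41,487 = €179,777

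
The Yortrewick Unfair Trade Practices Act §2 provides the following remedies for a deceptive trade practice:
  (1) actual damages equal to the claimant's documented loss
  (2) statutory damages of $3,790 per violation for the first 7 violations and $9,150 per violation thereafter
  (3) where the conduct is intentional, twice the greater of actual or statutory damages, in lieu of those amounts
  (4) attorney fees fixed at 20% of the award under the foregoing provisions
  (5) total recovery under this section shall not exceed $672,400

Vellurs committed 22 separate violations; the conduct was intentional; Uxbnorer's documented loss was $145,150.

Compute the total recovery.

First 7 violations: 7 × $3,790 = $26,530
Remaining violations: (22 − 7) × $9,150 = $137,250
Statutory damages: $26,530 + $137,250 = $163,780
Greater of actual damages ($145,150) or statutory damages ($163,780): $163,780
Doubled: 2 × $163,780 = $327,560
Attorney fees: 20% of $327,560 = $65,512
Total before cap: $327,560 + $65,512 = $393,072
Cap at $672,400: $393,072 is within the cap, no reduction.

$393,072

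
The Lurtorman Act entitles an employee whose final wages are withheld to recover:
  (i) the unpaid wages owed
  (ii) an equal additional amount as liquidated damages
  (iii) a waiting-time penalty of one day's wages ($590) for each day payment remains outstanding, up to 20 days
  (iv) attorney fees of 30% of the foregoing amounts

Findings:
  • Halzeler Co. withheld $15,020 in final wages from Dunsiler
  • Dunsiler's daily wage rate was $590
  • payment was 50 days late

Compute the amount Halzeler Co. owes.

Liquidated damages (equal amount): $15,020
Penalty days: min(50, 20) = 20
Waiting-time penalty: 20 × $590 = $11,800
Subtotal: $15,020 + $15,020 + $11,800 = $41,840
Attorney fees: 30% of $41,840 = $12,552
Total award: $41,840 + $12,552 = $54,392

$54,392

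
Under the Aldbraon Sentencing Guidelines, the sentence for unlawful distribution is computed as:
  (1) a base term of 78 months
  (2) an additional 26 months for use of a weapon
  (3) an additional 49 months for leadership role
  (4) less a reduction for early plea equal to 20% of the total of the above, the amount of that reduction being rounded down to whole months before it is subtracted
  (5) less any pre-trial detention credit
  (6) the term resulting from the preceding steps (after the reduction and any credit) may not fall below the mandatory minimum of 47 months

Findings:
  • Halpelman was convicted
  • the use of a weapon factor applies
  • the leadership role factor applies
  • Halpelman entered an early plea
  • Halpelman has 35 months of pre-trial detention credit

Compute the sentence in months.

88 months

Use of a weapon enhancement: +26 months
Leadership role enhancement: +49 months
Adjusted term: 78 months + 26 months + 49 months = 153 months
Early plea reduction: 20% of 153 months = 30 months (rounded down)
After reduction: 153 − 30 = 123 months
Less pre-trial detention credit: 123 months − 35 months = 88 months
Minimum 47 months: 88 months meets the minimum, no increase.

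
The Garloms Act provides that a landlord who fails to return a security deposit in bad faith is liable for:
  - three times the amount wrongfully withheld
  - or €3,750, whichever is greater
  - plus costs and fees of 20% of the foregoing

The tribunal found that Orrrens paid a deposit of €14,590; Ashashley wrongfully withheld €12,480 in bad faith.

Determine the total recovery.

Trebled: 3 × €12,480 = €37,440
Minimum €3,750: €37,440 meets the minimum, no increase.
Costs and fees: 20% of €37,440 = €7,488
Total recovery: €37,440 + €7,488 = €44,928

€44,928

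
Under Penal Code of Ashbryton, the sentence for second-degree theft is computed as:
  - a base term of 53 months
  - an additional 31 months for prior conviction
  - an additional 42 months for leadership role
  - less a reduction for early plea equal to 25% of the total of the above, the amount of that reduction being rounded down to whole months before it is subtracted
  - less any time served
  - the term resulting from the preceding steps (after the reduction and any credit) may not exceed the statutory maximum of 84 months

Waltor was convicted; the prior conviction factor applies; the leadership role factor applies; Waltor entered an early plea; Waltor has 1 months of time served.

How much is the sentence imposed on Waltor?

Prior conviction enhancement: +31 months
Leadership role enhancement: +42 months
Adjusted term: 53 months + 31 months + 42 months = 126 months
Early plea reduction: 25% of 126 months = 31 months (rounded down)
After reduction: 126 − 31 = 95 months
Less time served: 95 months − 1 months = 94 months
Cap at 84 months: 94 months exceeds the cap → 84 months

Sentence: 84 months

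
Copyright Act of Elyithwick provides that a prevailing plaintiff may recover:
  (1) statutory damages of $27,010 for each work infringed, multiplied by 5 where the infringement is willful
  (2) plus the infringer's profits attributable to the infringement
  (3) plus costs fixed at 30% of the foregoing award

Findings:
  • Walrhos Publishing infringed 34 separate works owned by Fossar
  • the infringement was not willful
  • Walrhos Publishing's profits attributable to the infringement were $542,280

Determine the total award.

Award: $1,898,806

Statutory damages: 34 × $27,010 = $918,340
Infringement not willful: no ×5 enhancement.
Combined award: $918,340 + $542,280 = $1,460,620
Costs: 30% of $1,460,620 = $438,186
Award plus costs: $1,460,620 + $438,186 = $1,898,806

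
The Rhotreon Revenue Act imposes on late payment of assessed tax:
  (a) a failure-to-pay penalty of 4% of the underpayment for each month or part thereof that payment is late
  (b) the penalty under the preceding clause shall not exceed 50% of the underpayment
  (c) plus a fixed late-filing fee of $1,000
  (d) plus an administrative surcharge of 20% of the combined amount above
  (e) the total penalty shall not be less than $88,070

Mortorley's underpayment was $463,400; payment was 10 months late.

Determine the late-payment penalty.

Accrued rate: 4% × 10 = 40%, capped at 50% → 40%
Failure-to-pay penalty: 40% of $463,400 = $185,360
Penalty before surcharge: $185,360 + $1,000 = $186,360
Administrative surcharge: 20% of $186,360 = $37,272
Total penalty: $186,360 + $37,272 = $223,632
Minimum $88,070: $223,632 meets the minimum, no increase.

$223,632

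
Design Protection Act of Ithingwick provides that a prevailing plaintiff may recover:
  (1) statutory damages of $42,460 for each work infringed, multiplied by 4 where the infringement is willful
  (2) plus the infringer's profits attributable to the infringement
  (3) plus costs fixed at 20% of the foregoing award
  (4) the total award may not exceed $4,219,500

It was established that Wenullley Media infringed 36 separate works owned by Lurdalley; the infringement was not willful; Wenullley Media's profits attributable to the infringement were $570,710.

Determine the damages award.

Statutory damages: 36 × $42,460 = $1,528,560
Infringement not willful: no ×4 enhancement.
Combined award: $1,528,560 + $570,710 = $2,099,270
Costs: 20% of $2,099,270 = $419,854
Award plus costs: $2,099,270 + $419,854 = $2,519,124
Cap at $4,219,500: $2,519,124 is within the cap, no reduction.

$2,519,124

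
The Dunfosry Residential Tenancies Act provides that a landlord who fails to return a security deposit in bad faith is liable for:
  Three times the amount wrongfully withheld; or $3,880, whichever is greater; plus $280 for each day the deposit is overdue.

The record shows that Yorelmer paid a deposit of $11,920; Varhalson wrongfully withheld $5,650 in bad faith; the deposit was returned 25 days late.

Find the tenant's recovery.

Trebled: 3 × $5,650 = $16,950
Minimum $3,880: $16,950 meets the minimum, no increase.
Late-return penalty: 25 × $280 = $7,000
Damages plus late penalty: $16,950 + $7,000 = $23,950

Recovery: $23,950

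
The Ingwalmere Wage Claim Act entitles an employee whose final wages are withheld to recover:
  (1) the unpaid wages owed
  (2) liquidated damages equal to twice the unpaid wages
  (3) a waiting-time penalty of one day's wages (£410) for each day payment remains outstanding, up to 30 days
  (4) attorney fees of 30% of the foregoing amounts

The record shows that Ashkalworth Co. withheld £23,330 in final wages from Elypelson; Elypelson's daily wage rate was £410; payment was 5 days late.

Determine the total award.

Doubled: 2 × £23,330 = £46,660
Penalty days: min(5, 30) = 5
Waiting-time penalty: 5 × £410 = £2,050
Subtotal: £23,330 + £46,660 + £2,050 = £72,040
Attorney fees: 30% of £72,040 = £21,612
Total award: £72,040 + £21,612 = £93,652

£93,652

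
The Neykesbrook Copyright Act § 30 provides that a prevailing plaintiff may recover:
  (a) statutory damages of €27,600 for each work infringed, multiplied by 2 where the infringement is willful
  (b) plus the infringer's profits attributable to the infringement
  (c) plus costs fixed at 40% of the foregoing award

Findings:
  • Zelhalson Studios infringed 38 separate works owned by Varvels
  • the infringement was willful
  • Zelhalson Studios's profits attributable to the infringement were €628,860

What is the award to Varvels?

Statutory damages: 38 × €27,600 = €1,048,800
Doubled: 2 × €1,048,800 = €2,097,600
Combined award: €2,097,600 + €628,860 = €2,726,460
Costs: 40% of €2,726,460 = €1,090,584
Award plus costs: €2,726,460 + €1,090,584 = €3,817,044

€3,817,044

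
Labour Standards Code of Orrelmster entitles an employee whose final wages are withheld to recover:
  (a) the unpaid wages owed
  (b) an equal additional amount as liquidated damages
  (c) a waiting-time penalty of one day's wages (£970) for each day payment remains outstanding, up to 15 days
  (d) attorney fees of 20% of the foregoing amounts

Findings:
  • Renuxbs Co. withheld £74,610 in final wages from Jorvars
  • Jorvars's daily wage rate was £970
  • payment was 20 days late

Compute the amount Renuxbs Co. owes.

Liquidated damages (equal amount): £74,610
Penalty days: min(20, 15) = 15
Waiting-time penalty: 15 × £970 = £14,550
Subtotal: £74,610 + £74,610 + £14,550 = £163,770
Attorney fees: 20% of £163,770 = £32,754
Total award: £163,770 + £32,754 = £196,524

£196,524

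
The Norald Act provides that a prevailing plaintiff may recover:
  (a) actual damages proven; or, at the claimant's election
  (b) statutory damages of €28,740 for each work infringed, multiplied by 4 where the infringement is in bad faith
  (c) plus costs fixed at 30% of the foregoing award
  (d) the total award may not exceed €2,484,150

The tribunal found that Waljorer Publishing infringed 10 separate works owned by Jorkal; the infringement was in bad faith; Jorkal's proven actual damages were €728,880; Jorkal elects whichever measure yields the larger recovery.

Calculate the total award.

€1,494,480

Statutory damages: 10 × €28,740 = €287,400
Multiplied by 4: 4 × €287,400 = €1,149,600
Greater of actual damages (€728,880) or enhanced statutory damages (€1,149,600): €1,149,600
Costs: 30% of €1,149,600 = €344,880
Award plus costs: €1,149,600 + €344,880 = €1,494,480
Cap at €2,484,150: €1,494,480 is within the cap, no reduction.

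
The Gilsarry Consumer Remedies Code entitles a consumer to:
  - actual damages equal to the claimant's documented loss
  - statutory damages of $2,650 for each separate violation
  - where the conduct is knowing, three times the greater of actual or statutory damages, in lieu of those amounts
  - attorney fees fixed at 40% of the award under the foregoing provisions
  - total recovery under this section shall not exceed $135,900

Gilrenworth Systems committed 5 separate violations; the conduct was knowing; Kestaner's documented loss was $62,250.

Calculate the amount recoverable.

$135,900

Statutory damages: 5 × $2,650 = $13,250
Greater of actual damages ($62,250) or statutory damages ($13,250): $62,250
Trebled: 3 × $62,250 = $186,750
Attorney fees: 40% of $186,750 = $74,700
Total before cap: $186,750 + $74,700 = $261,450
Cap at $135,900: $261,450 exceeds the cap → $135,900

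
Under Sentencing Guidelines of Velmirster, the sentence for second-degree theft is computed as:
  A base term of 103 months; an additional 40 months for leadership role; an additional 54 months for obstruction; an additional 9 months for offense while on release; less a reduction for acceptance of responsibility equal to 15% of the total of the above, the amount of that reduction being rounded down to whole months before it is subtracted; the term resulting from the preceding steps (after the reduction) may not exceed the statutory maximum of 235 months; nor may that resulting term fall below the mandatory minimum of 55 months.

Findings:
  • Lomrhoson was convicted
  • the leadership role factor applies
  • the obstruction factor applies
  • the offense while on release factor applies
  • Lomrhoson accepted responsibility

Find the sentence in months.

176 months

Leadership role enhancement: +40 months
Obstruction enhancement: +54 months
Offense while on release enhancement: +9 months
Adjusted term: 103 months + 40 months + 54 months + 9 months = 206 months
Acceptance of responsibility reduction: 15% of 206 months = 30 months (rounded down)
After reduction: 206 − 30 = 176 months
Cap at 235 months: 176 months is within the cap, no reduction.
Minimum 55 months: 176 months meets the minimum, no increase.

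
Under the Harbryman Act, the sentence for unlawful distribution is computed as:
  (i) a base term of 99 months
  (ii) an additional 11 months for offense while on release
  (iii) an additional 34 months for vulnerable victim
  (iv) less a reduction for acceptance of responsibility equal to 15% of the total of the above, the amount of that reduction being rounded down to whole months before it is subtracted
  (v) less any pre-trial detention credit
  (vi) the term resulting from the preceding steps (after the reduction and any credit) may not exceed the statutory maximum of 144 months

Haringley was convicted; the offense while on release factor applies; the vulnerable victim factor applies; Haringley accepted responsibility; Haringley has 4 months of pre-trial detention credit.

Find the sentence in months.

Offense while on release enhancement: +11 months
Vulnerable victim enhancement: +34 months
Adjusted term: 99 months + 11 months + 34 months = 144 months
Acceptance of responsibility reduction: 15% of 144 months = 21 months (rounded down)
After reduction: 144 − 21 = 123 months
Less pre-trial detention credit: 123 months − 4 months = 119 months
Cap at 144 months: 119 months is within the cap, no reduction.

119 months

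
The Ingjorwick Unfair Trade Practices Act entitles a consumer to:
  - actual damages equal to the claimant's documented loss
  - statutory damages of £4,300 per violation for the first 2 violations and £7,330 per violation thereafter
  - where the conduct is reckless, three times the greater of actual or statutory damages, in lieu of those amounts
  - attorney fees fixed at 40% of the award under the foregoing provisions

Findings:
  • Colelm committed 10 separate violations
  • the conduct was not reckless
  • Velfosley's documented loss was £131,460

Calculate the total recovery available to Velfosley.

£278,180

First 2 violations: 2 × £4,300 = £8,600
Remaining violations: (10 − 2) × £7,330 = £58,640
Statutory damages: £8,600 + £58,640 = £67,240
Conduct not reckless: the in-lieu enhancement does not apply.
Actual plus statutory damages: £131,460 + £67,240 = £198,700
Attorney fees: 40% of £198,700 = £79,480
Total recovery: £198,700 + £79,480 = £278,180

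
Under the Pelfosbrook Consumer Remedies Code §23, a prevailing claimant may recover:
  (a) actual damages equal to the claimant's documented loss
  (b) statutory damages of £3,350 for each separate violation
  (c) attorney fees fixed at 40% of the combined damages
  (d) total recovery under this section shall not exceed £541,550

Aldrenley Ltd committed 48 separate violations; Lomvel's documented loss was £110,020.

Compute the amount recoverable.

Statutory damages: 48 × £3,350 = £160,800
Combined damages: £110,020 + £160,800 = £270,820
Attorney fees: 40% of £270,820 = £108,328
Total before cap: £270,820 + £108,328 = £379,148
Cap at £541,550: £379,148 is within the cap, no reduction.

£379,148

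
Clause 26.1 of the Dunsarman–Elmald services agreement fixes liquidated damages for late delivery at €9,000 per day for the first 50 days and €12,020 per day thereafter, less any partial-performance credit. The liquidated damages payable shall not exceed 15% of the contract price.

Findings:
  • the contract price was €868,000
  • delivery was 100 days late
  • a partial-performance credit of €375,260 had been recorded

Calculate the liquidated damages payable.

Liquidated damages: €130,200

First 50 days: 50 × €9,000 = €450,000
Remaining days: (100 − 50) × €12,020 = €601,000
Accrued per-day damages: €450,000 + €601,000 = €1,051,000
Less partial-performance credit: €1,051,000 − €375,260 = €675,740
Cap: 15% of €868,000 = €130,200
Cap at €130,200: €675,740 exceeds the cap → €130,200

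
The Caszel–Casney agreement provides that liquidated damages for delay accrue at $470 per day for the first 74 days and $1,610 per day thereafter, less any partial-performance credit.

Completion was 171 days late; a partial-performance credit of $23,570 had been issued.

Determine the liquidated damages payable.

First 74 days: 74 × $470 = $34,780
Remaining days: (171 − 74) × $1,610 = $156,170
Accrued per-day damages: $34,780 + $156,170 = $190,950
Less partial-performance credit: $190,950 − $23,570 = $167,380

$167,380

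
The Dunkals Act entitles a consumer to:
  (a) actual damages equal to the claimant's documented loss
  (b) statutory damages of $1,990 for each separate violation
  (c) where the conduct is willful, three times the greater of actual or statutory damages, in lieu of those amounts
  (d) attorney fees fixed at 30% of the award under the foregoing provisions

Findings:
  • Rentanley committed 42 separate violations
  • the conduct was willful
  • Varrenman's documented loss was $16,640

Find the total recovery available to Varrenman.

Statutory damages: 42 × $1,990 = $83,580
Greater of actual damages ($16,640) or statutory damages ($83,580): $83,580
Trebled: 3 × $83,580 = $250,740
Attorney fees: 30% of $250,740 = $75,222
Total recovery: $250,740 + $75,222 = $325,962

$325,962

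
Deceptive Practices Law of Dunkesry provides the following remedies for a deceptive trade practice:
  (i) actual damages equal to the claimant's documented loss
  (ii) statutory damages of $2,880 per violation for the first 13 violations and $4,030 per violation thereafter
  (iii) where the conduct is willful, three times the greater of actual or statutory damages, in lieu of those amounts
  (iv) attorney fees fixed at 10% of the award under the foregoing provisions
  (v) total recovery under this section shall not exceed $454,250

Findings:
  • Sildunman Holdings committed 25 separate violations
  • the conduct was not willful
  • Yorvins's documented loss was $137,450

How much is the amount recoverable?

$245,575

First 13 violations: 13 × $2,880 = $37,440
Remaining violations: (25 − 13) × $4,030 = $48,360
Statutory damages: $37,440 + $48,360 = $85,800
Conduct not willful: the in-lieu enhancement does not apply.
Actual plus statutory damages: $137,450 + $85,800 = $223,250
Attorney fees: 10% of $223,250 = $22,325
Total before cap: $223,250 + $22,325 = $245,575
Cap at $454,250: $245,575 is within the cap, no reduction.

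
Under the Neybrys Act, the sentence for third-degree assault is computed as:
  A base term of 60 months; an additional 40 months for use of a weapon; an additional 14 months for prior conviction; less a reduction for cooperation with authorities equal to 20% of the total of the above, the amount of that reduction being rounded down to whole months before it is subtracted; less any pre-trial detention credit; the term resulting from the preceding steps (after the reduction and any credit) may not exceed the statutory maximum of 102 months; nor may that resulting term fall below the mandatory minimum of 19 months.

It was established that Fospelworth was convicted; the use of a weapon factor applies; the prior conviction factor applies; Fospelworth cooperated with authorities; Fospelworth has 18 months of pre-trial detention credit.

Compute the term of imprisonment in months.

74 months

Use of a weapon enhancement: +40 months
Prior conviction enhancement: +14 months
Adjusted term: 60 months + 40 months + 14 months = 114 months
Cooperation with authorities reduction: 20% of 114 months = 22 months (rounded down)
After reduction: 114 − 22 = 92 months
Less pre-trial detention credit: 92 months − 18 months = 74 months
Cap at 102 months: 74 months is within the cap, no reduction.
Minimum 19 months: 74 months meets the minimum, no increase.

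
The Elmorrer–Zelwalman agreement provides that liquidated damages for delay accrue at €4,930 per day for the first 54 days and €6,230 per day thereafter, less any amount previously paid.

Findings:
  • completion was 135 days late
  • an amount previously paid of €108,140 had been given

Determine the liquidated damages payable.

€662,710

First 54 days: 54 × €4,930 = €266,220
Remaining days: (135 − 54) × €6,230 = €504,630
Accrued per-day damages: €266,220 + €504,630 = €770,850
Less amount previously paid: €770,850 − €108,140 = €662,710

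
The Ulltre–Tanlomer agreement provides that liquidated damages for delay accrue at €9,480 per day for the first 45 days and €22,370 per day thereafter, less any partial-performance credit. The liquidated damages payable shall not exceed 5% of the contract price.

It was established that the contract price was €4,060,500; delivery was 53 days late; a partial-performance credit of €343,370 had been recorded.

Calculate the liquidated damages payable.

€203,025

First 45 days: 45 × €9,480 = €426,600
Remaining days: (53 − 45) × €22,370 = €178,960
Accrued per-day damages: €426,600 + €178,960 = €605,560
Less partial-performance credit: €605,560 − €343,370 = €262,190
Cap: 5% of €4,060,500 = €203,025
Cap at €203,025: €262,190 exceeds the cap → €203,025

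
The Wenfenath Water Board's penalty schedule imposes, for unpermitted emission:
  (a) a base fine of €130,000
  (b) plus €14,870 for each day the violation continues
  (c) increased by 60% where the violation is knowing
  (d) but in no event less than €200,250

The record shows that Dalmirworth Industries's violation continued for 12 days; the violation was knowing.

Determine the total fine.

€493,504

Per-day component: 12 × €14,870 = €178,440
Base plus per-day: €130,000 + €178,440 = €308,440
Enhancement: 60% of €308,440 = €185,064
Enhanced fine: €308,440 + €185,064 = €493,504
Minimum €200,250: €493,504 meets the minimum, no increase.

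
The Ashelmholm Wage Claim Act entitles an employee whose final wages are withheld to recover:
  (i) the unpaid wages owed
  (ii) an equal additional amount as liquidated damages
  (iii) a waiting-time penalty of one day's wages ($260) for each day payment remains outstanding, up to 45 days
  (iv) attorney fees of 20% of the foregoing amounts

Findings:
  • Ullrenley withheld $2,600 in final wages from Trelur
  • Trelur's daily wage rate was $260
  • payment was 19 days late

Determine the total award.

$12,168

Liquidated damages (equal amount): $2,600
Penalty days: min(19, 45) = 19
Waiting-time penalty: 19 × $260 = $4,940
Subtotal: $2,600 + $2,600 + $4,940 = $10,140
Attorney fees: 20% of $10,140 = $2,028
Total award: $10,140 + $2,028 = $12,168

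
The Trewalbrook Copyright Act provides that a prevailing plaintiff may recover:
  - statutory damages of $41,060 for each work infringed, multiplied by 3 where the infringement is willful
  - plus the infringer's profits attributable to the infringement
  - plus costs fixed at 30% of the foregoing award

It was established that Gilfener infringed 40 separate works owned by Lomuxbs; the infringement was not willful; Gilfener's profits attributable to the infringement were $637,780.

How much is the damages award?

Statutory damages: 40 × $41,060 = $1,642,400
Infringement not willful: no ×3 enhancement.
Combined award: $1,642,400 + $637,780 = $2,280,180
Costs: 30% of $2,280,180 = $684,054
Award plus costs: $2,280,180 + $684,054 = $2,964,234

Award: $2,964,234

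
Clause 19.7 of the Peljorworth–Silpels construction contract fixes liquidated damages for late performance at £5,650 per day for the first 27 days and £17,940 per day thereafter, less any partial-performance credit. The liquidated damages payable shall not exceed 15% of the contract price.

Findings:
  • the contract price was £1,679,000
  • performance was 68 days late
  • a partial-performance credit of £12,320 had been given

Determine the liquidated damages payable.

First 27 days: 27 × £5,650 = £152,550
Remaining days: (68 − 27) × £17,940 = £735,540
Accrued per-day damages: £152,550 + £735,540 = £888,090
Less partial-performance credit: £888,090 − £12,320 = £875,770
Cap: 15% of £1,679,000 = £251,850
Cap at £251,850: £875,770 exceeds the cap → £251,850

Liquidated damages: £251,850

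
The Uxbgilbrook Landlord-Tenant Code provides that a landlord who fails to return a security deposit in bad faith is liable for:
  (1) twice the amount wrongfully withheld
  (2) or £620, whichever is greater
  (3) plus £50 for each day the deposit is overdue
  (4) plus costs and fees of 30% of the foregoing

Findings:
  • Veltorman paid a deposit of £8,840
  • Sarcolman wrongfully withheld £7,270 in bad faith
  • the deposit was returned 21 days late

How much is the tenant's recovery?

Doubled: 2 × £7,270 = £14,540
Minimum £620: £14,540 meets the minimum, no increase.
Late-return penalty: 21 × £50 = £1,050
Damages plus late penalty: £14,540 + £1,050 = £15,590
Costs and fees: 30% of £15,590 = £4,677
Total recovery: £15,590 + £4,677 = £20,267

Recovery: £20,267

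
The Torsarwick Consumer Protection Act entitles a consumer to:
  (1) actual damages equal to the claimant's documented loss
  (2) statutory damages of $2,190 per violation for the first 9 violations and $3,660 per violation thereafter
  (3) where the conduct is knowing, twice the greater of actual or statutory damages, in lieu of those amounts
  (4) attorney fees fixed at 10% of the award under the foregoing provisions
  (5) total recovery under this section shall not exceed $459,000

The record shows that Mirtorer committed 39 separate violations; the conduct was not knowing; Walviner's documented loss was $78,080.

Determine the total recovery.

$228,349

First 9 violations: 9 × $2,190 = $19,710
Remaining violations: (39 − 9) × $3,660 = $109,800
Statutory damages: $19,710 + $109,800 = $129,510
Conduct not knowing: the in-lieu enhancement does not apply.
Actual plus statutory damages: $78,080 + $129,510 = $207,590
Attorney fees: 10% of $207,590 = $20,759
Total before cap: $207,590 + $20,759 = $228,349
Cap at $459,000: $228,349 is within the cap, no reduction.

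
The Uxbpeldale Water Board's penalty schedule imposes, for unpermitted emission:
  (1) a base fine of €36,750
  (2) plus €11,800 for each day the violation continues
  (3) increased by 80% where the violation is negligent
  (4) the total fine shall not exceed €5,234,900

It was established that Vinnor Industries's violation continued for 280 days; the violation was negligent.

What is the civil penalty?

Per-day component: 280 × €11,800 = €3,304,000
Base plus per-day: €36,750 + €3,304,000 = €3,340,750
Enhancement: 80% of €3,340,750 = €2,672,600
Enhanced fine: €3,340,750 + €2,672,600 = €6,013,350
Cap at €5,234,900: €6,013,350 exceeds the cap → €5,234,900

Civil penalty: €5,234,900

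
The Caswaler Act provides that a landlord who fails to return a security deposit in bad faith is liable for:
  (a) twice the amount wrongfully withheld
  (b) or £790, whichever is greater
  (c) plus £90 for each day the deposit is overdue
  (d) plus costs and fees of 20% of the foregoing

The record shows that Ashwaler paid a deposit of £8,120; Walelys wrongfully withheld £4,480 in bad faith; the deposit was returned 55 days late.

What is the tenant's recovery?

Doubled: 2 × £4,480 = £8,960
Minimum £790: £8,960 meets the minimum, no increase.
Late-return penalty: 55 × £90 = £4,950
Damages plus late penalty: £8,960 + £4,950 = £13,910
Costs and fees: 20% of £13,910 = £2,782
Total recovery: £13,910 + £2,782 = £16,692

Recovery: £16,692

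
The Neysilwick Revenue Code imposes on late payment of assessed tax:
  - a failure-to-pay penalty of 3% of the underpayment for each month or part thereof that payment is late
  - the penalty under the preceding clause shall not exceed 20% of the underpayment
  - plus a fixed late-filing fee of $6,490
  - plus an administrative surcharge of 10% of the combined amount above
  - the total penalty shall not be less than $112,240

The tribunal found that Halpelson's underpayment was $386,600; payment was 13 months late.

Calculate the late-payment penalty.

$112,240

Accrued rate: 3% × 13 = 39%, capped at 20% → 20%
Failure-to-pay penalty: 20% of $386,600 = $77,320
Penalty before surcharge: $77,320 + $6,490 = $83,810
Administrative surcharge: 10% of $83,810 = $8,381
Total penalty: $83,810 + $8,381 = $92,191
Minimum $112,240: $92,191 is below the minimum → $112,240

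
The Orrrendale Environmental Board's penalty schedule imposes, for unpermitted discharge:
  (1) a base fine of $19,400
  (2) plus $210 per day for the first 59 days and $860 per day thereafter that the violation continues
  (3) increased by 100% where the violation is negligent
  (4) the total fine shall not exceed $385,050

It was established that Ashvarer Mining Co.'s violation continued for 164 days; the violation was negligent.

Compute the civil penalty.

$244,180

First 59 days: 59 × $210 = $12,390
Remaining days: (164 − 59) × $860 = $90,300
Per-day component: $12,390 + $90,300 = $102,690
Base plus per-day: $19,400 + $102,690 = $122,090
Enhancement: 100% of $122,090 = $122,090
Enhanced fine: $122,090 + $122,090 = $244,180
Cap at $385,050: $244,180 is within the cap, no reduction.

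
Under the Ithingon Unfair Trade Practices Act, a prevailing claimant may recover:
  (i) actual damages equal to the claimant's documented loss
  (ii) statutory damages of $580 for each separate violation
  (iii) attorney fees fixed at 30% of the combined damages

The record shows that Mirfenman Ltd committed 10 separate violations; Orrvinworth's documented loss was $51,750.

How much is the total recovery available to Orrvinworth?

Statutory damages: 10 × $580 = $5,800
Combined damages: $51,750 + $5,800 = $57,550
Attorney fees: 30% of $57,550 = $17,265
Total recovery: $57,550 + $17,265 = $74,815

$74,815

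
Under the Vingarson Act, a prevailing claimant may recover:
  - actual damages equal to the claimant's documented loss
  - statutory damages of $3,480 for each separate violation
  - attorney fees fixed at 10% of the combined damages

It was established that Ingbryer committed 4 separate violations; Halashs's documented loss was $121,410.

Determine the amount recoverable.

Statutory damages: 4 × $3,480 = $13,920
Combined damages: $121,410 + $13,920 = $135,330
Attorney fees: 10% of $135,330 = $13,533
Total recovery: $135,330 + $13,533 = $148,863

Total recovery: $148,863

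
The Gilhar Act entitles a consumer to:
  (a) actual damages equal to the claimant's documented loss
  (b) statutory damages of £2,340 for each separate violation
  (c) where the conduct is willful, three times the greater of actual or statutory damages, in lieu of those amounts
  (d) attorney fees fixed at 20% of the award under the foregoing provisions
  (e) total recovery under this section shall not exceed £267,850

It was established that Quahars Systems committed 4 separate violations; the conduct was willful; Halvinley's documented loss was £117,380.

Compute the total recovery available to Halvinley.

£267,850

Statutory damages: 4 × £2,340 = £9,360
Greater of actual damages (£117,380) or statutory damages (£9,360): £117,380
Trebled: 3 × £117,380 = £352,140
Attorney fees: 20% of £352,140 = £70,428
Total before cap: £352,140 + £70,428 = £422,568
Cap at £267,850: £422,568 exceeds the cap → £267,850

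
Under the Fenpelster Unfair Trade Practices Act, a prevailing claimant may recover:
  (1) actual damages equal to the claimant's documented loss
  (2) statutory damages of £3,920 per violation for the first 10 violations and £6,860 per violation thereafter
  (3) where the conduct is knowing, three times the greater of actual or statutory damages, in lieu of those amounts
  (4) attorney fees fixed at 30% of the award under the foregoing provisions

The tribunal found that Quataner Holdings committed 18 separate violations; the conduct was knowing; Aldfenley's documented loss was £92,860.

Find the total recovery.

First 10 violations: 10 × £3,920 = £39,200
Remaining violations: (18 − 10) × £6,860 = £54,880
Statutory damages: £39,200 + £54,880 = £94,080
Greater of actual damages (£92,860) or statutory damages (£94,080): £94,080
Trebled: 3 × £94,080 = £282,240
Attorney fees: 30% of £282,240 = £84,672
Total recovery: £282,240 + £84,672 = £366,912

Total recovery: £366,912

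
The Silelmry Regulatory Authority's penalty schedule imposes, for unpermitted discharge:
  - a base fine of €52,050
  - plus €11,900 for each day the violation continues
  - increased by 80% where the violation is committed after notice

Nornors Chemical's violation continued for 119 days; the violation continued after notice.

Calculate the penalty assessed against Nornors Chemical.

€2,642,670

Per-day component: 119 × €11,900 = €1,416,100
Base plus per-day: €52,050 + €1,416,100 = €1,468,150
Enhancement: 80% of €1,468,150 = €1,174,520
Enhanced fine: €1,468,150 + €1,174,520 = €2,642,670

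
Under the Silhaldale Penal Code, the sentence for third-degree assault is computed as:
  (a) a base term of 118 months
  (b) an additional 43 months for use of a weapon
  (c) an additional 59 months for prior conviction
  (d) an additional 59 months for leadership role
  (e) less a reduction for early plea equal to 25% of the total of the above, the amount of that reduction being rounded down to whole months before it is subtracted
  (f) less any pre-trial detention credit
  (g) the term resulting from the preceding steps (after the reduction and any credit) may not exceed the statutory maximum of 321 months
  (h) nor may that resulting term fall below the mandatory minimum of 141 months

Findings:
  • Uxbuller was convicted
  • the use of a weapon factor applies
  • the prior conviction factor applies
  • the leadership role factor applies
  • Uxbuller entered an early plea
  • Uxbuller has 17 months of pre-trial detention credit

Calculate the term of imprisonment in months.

193 months

Use of a weapon enhancement: +43 months
Prior conviction enhancement: +59 months
Leadership role enhancement: +59 months
Adjusted term: 118 months + 43 months + 59 months + 59 months = 279 months
Early plea reduction: 25% of 279 months = 69 months (rounded down)
After reduction: 279 − 69 = 210 months
Less pre-trial detention credit: 210 months − 17 months = 193 months
Cap at 321 months: 193 months is within the cap, no reduction.
Minimum 141 months: 193 months meets the minimum, no increase.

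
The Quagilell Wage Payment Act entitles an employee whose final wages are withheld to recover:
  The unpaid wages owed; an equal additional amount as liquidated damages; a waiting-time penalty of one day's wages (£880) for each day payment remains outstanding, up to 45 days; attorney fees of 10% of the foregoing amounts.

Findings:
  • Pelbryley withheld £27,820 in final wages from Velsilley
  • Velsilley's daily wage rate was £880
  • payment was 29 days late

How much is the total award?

£89,276

Liquidated damages (equal amount): £27,820
Penalty days: min(29, 45) = 29
Waiting-time penalty: 29 × £880 = £25,520
Subtotal: £27,820 + £27,820 + £25,520 = £81,160
Attorney fees: 10% of £81,160 = £8,116
Total award: £81,160 + £8,116 = £89,276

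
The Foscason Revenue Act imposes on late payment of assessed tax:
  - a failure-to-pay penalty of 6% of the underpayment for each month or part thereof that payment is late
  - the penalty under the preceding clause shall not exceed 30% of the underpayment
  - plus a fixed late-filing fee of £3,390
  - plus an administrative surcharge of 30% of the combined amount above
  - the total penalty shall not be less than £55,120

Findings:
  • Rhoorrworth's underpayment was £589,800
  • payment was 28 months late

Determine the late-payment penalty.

Accrued rate: 6% × 28 = 168%, capped at 30% → 30%
Failure-to-pay penalty: 30% of £589,800 = £176,940
Penalty before surcharge: £176,940 + £3,390 = £180,330
Administrative surcharge: 30% of £180,330 = £54,099
Total penalty: £180,330 + £54,099 = £234,429
Minimum £55,120: £234,429 meets the minimum, no increase.

Penalty: £234,429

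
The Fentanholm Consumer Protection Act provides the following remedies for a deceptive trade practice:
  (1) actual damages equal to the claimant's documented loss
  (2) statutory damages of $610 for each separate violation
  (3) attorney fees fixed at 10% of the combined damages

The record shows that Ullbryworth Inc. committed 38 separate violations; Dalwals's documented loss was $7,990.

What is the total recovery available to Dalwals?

$34,287

Statutory damages: 38 × $610 = $23,180
Combined damages: $7,990 + $23,180 = $31,170
Attorney fees: 10% of $31,170 = $3,117
Total recovery: $31,170 + $3,117 = $34,287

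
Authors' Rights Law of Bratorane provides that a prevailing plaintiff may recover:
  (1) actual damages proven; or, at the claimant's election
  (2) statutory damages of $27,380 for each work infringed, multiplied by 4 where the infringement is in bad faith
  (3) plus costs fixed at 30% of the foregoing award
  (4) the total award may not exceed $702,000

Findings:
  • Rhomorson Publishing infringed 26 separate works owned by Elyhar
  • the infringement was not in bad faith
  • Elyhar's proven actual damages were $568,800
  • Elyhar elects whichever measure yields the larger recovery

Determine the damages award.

$702,000

Statutory damages: 26 × $27,380 = $711,880
Infringement not in bad faith: no ×4 enhancement.
Greater of actual damages ($568,800) or statutory damages ($711,880): $711,880
Costs: 30% of $711,880 = $213,564
Award plus costs: $711,880 + $213,564 = $925,444
Cap at $702,000: $925,444 exceeds the cap → $702,000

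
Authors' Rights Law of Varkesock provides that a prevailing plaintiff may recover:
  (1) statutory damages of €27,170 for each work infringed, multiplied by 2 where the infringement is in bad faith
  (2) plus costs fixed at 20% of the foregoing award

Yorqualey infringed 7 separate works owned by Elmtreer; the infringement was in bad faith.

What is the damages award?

€456,456

Statutory damages: 7 × €27,170 = €190,190
Doubled: 2 × €190,190 = €380,380
Costs: 20% of €380,380 = €76,076
Award plus costs: €380,380 + €76,076 = €456,456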